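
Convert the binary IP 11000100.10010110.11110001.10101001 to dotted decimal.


11000100 = 196
10010110 = 150
11110001 = 241
10101001 = 169
IP: 196.150.241.169


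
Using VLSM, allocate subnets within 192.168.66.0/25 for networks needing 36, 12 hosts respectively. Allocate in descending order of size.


36 hosts -> /26 (62 usable): 192.168.66.0/26
12 hosts -> /28 (14 usable): 192.168.66.64/28
Allocation: 192.168.66.0/26 (36 hosts, 62 usable); 192.168.66.64/28 (12 hosts, 14 usable)


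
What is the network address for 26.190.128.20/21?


IP:   00011010.10111110.10000000.00010100
Mask: 11111111.11111111.11111000.00000000
AND operation:
Net:  00011010.10111110.10000000.00000000
Network: 26.190.128.0/21


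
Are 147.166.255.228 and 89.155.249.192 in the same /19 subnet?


Mask: 255.255.224.0
147.166.255.228 AND mask = 147.166.224.0
89.155.249.192 AND mask = 89.155.224.0
No, different subnets (147.166.224.0 vs 89.155.224.0)


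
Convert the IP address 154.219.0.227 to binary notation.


154 = 10011010
219 = 11011011
0 = 00000000
227 = 11100011
Binary: 10011010.11011011.00000000.11100011


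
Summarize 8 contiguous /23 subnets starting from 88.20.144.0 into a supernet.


Original prefix: /23
Number of subnets: 8 = 2^3
New prefix = 23 - 3 = 20
Supernet: 88.20.144.0/20


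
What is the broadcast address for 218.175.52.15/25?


Network: 218.175.52.0/25
Host bits = 7
Set all host bits to 1:
Broadcast: 218.175.52.127


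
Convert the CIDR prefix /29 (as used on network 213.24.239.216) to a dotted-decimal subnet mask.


/29 means 29 network bits, 3 host bits
Binary: 11111111111111111111111111111000
Mask: 255.255.255.248


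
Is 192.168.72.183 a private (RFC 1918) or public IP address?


RFC 1918 private ranges:
  10.0.0.0/8 (10.0.0.0 - 10.255.255.255)
  172.16.0.0/12 (172.16.0.0 - 172.31.255.255)
  192.168.0.0/16 (192.168.0.0 - 192.168.255.255)
Private (in 192.168.0.0/16)


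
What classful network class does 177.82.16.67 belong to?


First octet: 177
Binary: 10110001
10xxxxxx -> Class B (128-191)
Class B, default mask 255.255.0.0 (/16)


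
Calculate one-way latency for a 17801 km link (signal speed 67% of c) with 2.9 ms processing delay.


Speed = 0.67 * 3e5 km/s = 201000 km/s
Propagation delay = 17801 / 201000 = 0.0886 s = 88.5622 ms
Processing delay = 2.9 ms
Total one-way latency = 91.4622 ms


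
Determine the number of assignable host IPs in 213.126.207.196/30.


Host bits = 32 - 30 = 2
Total addresses = 2^2 = 4
Usable = total - 2 (network and broadcast)
Usable hosts: 2


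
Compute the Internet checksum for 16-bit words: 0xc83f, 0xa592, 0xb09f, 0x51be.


Sum all words (with carry folding):
+ 0xc83f = 0xc83f
+ 0xa592 = 0x6dd2
+ 0xb09f = 0x1e72
+ 0x51be = 0x7030
One's complement: ~0x7030
Checksum = 0x8fcf


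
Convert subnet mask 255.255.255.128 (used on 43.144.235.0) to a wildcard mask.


Subnet mask: 255.255.255.128
Wildcard = 255.255.255.255 - subnet mask
255 - 255 = 0
255 - 255 = 0
255 - 255 = 0
255 - 128 = 127
Wildcard: 0.0.0.127


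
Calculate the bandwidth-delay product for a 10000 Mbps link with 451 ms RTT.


BDP = bandwidth * RTT
= 10000 Mbps * 451 ms
= 10000 * 1e6 * 451 / 1000 bits
= 4510000000 bits
= 563750000 bytes
= 550537.1094 KB
BDP = 4510000000 bits (563750000 bytes)


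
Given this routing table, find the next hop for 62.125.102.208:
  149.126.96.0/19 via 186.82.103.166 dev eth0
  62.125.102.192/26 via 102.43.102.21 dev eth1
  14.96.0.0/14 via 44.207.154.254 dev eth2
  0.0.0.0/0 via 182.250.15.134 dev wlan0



Longest prefix match for 62.125.102.208:
  /19 149.126.96.0: no
  /26 62.125.102.192: MATCH
  /14 14.96.0.0: no
  /0 0.0.0.0: MATCH
Selected: next-hop 102.43.102.21 via eth1 (matched /26)


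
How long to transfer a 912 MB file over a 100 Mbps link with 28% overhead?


Effective throughput = 100 * (1 - 28/100) = 72 Mbps
File size in Mb = 912 * 8 = 7296 Mb
Time = 7296 / 72
Time = 101.3333 seconds


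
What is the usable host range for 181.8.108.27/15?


Network: 181.8.0.0
Broadcast: 181.9.255.255
First usable = network + 1
Last usable = broadcast - 1
Range: 181.8.0.1 to 181.9.255.254


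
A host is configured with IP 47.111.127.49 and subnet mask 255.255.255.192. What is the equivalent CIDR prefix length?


Binary: 11111111.11111111.11111111.11000000
Count leading 1s
Prefix: /26


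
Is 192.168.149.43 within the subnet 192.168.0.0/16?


Subnet network: 192.168.0.0
Test IP AND mask: 192.168.0.0
Yes, 192.168.149.43 is in 192.168.0.0/16


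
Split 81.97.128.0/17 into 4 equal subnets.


New prefix = 17 + 2 = 19
Each subnet has 8192 addresses
  81.97.128.0/19
  81.97.160.0/19
  81.97.192.0/19
  81.97.224.0/19
Subnets: 81.97.128.0/19, 81.97.160.0/19, 81.97.192.0/19, 81.97.224.0/19


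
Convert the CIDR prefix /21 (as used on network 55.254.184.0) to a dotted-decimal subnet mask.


/21 means 21 network bits, 11 host bits
Binary: 11111111111111111111100000000000
Mask: 255.255.248.0


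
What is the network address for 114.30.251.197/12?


IP:   01110010.00011110.11111011.11000101
Mask: 11111111.11110000.00000000.00000000
AND operation:
Net:  01110010.00010000.00000000.00000000
Network: 114.16.0.0/12


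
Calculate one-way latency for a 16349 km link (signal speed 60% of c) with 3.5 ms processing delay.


Speed = 0.6 * 3e5 km/s = 180000 km/s
Propagation delay = 16349 / 180000 = 0.0908 s = 90.8278 ms
Processing delay = 3.5 ms
Total one-way latency = 94.3278 ms


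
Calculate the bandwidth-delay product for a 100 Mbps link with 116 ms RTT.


BDP = bandwidth * RTT
= 100 Mbps * 116 ms
= 100 * 1e6 * 116 / 1000 bits
= 11600000 bits
= 1450000 bytes
= 1416.0156 KB
BDP = 11600000 bits (1450000 bytes)


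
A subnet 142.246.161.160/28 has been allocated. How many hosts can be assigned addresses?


Host bits = 32 - 28 = 4
Total addresses = 2^4 = 16
Usable = total - 2 (network and broadcast)
Usable hosts: 14


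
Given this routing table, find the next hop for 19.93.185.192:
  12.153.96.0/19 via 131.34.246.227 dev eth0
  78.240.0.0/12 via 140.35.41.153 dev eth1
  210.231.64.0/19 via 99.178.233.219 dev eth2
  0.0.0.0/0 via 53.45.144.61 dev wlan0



Longest prefix match for 19.93.185.192:
  /19 12.153.96.0: no
  /12 78.240.0.0: no
  /19 210.231.64.0: no
  /0 0.0.0.0: MATCH
Selected: next-hop 53.45.144.61 via wlan0 (matched /0)


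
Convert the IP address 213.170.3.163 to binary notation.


213 = 11010101
170 = 10101010
3 = 00000011
163 = 10100011
Binary: 11010101.10101010.00000011.10100011


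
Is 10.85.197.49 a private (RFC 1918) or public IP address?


RFC 1918 private ranges:
  10.0.0.0/8 (10.0.0.0 - 10.255.255.255)
  172.16.0.0/12 (172.16.0.0 - 172.31.255.255)
  192.168.0.0/16 (192.168.0.0 - 192.168.255.255)
Private (in 10.0.0.0/8)


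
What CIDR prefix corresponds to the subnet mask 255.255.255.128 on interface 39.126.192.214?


Binary: 11111111.11111111.11111111.10000000
Count leading 1s
Prefix: /25


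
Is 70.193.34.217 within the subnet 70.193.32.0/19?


Subnet network: 70.193.32.0
Test IP AND mask: 70.193.32.0
Yes, 70.193.34.217 is in 70.193.32.0/19


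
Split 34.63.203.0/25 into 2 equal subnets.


New prefix = 25 + 1 = 26
Each subnet has 64 addresses
  34.63.203.0/26
  34.63.203.64/26
Subnets: 34.63.203.0/26, 34.63.203.64/26


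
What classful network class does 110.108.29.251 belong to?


First octet: 110
Binary: 01101110
0xxxxxxx -> Class A (1-126)
Class A, default mask 255.0.0.0 (/8)


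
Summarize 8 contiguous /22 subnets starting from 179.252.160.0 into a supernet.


Original prefix: /22
Number of subnets: 8 = 2^3
New prefix = 22 - 3 = 19
Supernet: 179.252.160.0/19


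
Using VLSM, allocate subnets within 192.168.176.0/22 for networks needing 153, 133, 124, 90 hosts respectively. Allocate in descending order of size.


153 hosts -> /24 (254 usable): 192.168.176.0/24
133 hosts -> /24 (254 usable): 192.168.177.0/24
124 hosts -> /25 (126 usable): 192.168.178.0/25
90 hosts -> /25 (126 usable): 192.168.178.128/25
Allocation: 192.168.176.0/24 (153 hosts, 254 usable); 192.168.177.0/24 (133 hosts, 254 usable); 192.168.178.0/25 (124 hosts, 126 usable); 192.168.178.128/25 (90 hosts, 126 usable)


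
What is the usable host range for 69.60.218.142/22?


Network: 69.60.216.0
Broadcast: 69.60.219.255
First usable = network + 1
Last usable = broadcast - 1
Range: 69.60.216.1 to 69.60.219.254


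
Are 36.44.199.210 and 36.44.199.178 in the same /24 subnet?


Mask: 255.255.255.0
36.44.199.210 AND mask = 36.44.199.0
36.44.199.178 AND mask = 36.44.199.0
Yes, same subnet (36.44.199.0)


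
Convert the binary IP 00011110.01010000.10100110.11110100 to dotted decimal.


00011110 = 30
01010000 = 80
10100110 = 166
11110100 = 244
IP: 30.80.166.244


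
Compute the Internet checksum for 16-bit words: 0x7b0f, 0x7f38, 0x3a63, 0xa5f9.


Sum all words (with carry folding):
+ 0x7b0f = 0x7b0f
+ 0x7f38 = 0xfa47
+ 0x3a63 = 0x34ab
+ 0xa5f9 = 0xdaa4
One's complement: ~0xdaa4
Checksum = 0x255b


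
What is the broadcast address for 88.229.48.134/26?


Network: 88.229.48.128/26
Host bits = 6
Set all host bits to 1:
Broadcast: 88.229.48.191


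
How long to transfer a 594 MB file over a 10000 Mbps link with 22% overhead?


Effective throughput = 10000 * (1 - 22/100) = 7800 Mbps
File size in Mb = 594 * 8 = 4752 Mb
Time = 4752 / 7800
Time = 0.6092 seconds


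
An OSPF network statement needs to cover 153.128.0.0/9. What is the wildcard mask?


Subnet mask: 255.128.0.0
Wildcard = 255.255.255.255 - subnet mask
255 - 255 = 0
255 - 128 = 127
255 - 0 = 255
255 - 0 = 255
Wildcard: 0.127.255.255


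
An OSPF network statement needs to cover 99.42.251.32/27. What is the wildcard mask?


Subnet mask: 255.255.255.224
Wildcard = 255.255.255.255 - subnet mask
255 - 255 = 0
255 - 255 = 0
255 - 255 = 0
255 - 224 = 31
Wildcard: 0.0.0.31


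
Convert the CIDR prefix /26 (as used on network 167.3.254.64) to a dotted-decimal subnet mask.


/26 means 26 network bits, 6 host bits
Binary: 11111111111111111111111111000000
Mask: 255.255.255.192


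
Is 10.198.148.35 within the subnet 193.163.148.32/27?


Subnet network: 193.163.148.32
Test IP AND mask: 10.198.148.32
No, 10.198.148.35 is not in 193.163.148.32/27


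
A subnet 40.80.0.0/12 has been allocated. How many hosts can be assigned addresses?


Host bits = 32 - 12 = 20
Total addresses = 2^20 = 1048576
Usable = total - 2 (network and broadcast)
Usable hosts: 1048574


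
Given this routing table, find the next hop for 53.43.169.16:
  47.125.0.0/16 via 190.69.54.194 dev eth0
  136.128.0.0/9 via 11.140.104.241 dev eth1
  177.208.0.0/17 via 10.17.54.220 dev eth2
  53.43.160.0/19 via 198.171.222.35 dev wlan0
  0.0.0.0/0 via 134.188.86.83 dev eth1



Longest prefix match for 53.43.169.16:
  /16 47.125.0.0: no
  /9 136.128.0.0: no
  /17 177.208.0.0: no
  /19 53.43.160.0: MATCH
  /0 0.0.0.0: MATCH
Selected: next-hop 198.171.222.35 via wlan0 (matched /19)


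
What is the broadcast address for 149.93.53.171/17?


Network: 149.93.0.0/17
Host bits = 15
Set all host bits to 1:
Broadcast: 149.93.127.255


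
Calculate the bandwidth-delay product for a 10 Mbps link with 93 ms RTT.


BDP = bandwidth * RTT
= 10 Mbps * 93 ms
= 10 * 1e6 * 93 / 1000 bits
= 930000 bits
= 116250 bytes
= 113.5254 KB
BDP = 930000 bits (116250 bytes)


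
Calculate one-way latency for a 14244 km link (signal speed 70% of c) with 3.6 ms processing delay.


Speed = 0.7 * 3e5 km/s = 210000 km/s
Propagation delay = 14244 / 210000 = 0.0678 s = 67.8286 ms
Processing delay = 3.6 ms
Total one-way latency = 71.4286 ms


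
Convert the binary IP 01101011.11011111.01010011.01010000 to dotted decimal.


01101011 = 107
11011111 = 223
01010011 = 83
01010000 = 80
IP: 107.223.83.80


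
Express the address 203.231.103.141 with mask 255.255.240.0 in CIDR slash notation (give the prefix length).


Binary: 11111111.11111111.11110000.00000000
Count leading 1s
Prefix: /20


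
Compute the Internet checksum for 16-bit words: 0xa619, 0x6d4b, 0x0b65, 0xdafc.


Sum all words (with carry folding):
+ 0xa619 = 0xa619
+ 0x6d4b = 0x1365
+ 0x0b65 = 0x1eca
+ 0xdafc = 0xf9c6
One's complement: ~0xf9c6
Checksum = 0x0639


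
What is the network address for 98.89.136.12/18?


IP:   01100010.01011001.10001000.00001100
Mask: 11111111.11111111.11000000.00000000
AND operation:
Net:  01100010.01011001.10000000.00000000
Network: 98.89.128.0/18


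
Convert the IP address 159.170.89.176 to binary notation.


159 = 10011111
170 = 10101010
89 = 01011001
176 = 10110000
Binary: 10011111.10101010.01011001.10110000


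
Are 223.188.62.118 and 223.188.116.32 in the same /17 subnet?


Mask: 255.255.128.0
223.188.62.118 AND mask = 223.188.0.0
223.188.116.32 AND mask = 223.188.0.0
Yes, same subnet (223.188.0.0)


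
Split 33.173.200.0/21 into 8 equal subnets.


New prefix = 21 + 3 = 24
Each subnet has 256 addresses
  33.173.200.0/24
  33.173.201.0/24
  33.173.202.0/24
  33.173.203.0/24
  33.173.204.0/24
  33.173.205.0/24
  33.173.206.0/24
  33.173.207.0/24
Subnets: 33.173.200.0/24, 33.173.201.0/24, 33.173.202.0/24, 33.173.203.0/24, 33.173.204.0/24, 33.173.205.0/24, 33.173.206.0/24, 33.173.207.0/24


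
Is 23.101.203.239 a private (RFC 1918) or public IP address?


RFC 1918 private ranges:
  10.0.0.0/8 (10.0.0.0 - 10.255.255.255)
  172.16.0.0/12 (172.16.0.0 - 172.31.255.255)
  192.168.0.0/16 (192.168.0.0 - 192.168.255.255)
Public (not in any RFC 1918 range)


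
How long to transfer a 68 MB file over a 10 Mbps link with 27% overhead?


Effective throughput = 10 * (1 - 27/100) = 7.3 Mbps
File size in Mb = 68 * 8 = 544 Mb
Time = 544 / 7.3
Time = 74.5205 seconds


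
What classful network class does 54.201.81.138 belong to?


First octet: 54
Binary: 00110110
0xxxxxxx -> Class A (1-126)
Class A, default mask 255.0.0.0 (/8)


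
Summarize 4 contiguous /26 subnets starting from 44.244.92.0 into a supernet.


Original prefix: /26
Number of subnets: 4 = 2^2
New prefix = 26 - 2 = 24
Supernet: 44.244.92.0/24


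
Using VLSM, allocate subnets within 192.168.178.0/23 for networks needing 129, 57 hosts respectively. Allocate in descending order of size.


129 hosts -> /24 (254 usable): 192.168.178.0/24
57 hosts -> /26 (62 usable): 192.168.179.0/26
Allocation: 192.168.178.0/24 (129 hosts, 254 usable); 192.168.179.0/26 (57 hosts, 62 usable)


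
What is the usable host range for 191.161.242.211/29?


Network: 191.161.242.208
Broadcast: 191.161.242.215
First usable = network + 1
Last usable = broadcast - 1
Range: 191.161.242.209 to 191.161.242.214


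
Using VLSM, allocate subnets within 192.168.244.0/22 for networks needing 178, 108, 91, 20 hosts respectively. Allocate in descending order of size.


178 hosts -> /24 (254 usable): 192.168.244.0/24
108 hosts -> /25 (126 usable): 192.168.245.0/25
91 hosts -> /25 (126 usable): 192.168.245.128/25
20 hosts -> /27 (30 usable): 192.168.246.0/27
Allocation: 192.168.244.0/24 (178 hosts, 254 usable); 192.168.245.0/25 (108 hosts, 126 usable); 192.168.245.128/25 (91 hosts, 126 usable); 192.168.246.0/27 (20 hosts, 30 usable)


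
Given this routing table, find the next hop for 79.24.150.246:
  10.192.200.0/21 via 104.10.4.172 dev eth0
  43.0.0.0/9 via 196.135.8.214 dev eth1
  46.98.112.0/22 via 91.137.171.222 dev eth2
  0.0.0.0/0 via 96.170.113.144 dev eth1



Longest prefix match for 79.24.150.246:
  /21 10.192.200.0: no
  /9 43.0.0.0: no
  /22 46.98.112.0: no
  /0 0.0.0.0: MATCH
Selected: next-hop 96.170.113.144 via eth1 (matched /0)


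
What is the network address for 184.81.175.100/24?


IP:   10111000.01010001.10101111.01100100
Mask: 11111111.11111111.11111111.00000000
AND operation:
Net:  10111000.01010001.10101111.00000000
Network: 184.81.175.0/24


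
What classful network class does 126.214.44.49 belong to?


First octet: 126
Binary: 01111110
0xxxxxxx -> Class A (1-126)
Class A, default mask 255.0.0.0 (/8)


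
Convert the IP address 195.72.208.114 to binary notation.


195 = 11000011
72 = 01001000
208 = 11010000
114 = 01110010
Binary: 11000011.01001000.11010000.01110010


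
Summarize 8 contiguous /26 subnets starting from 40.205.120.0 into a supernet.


Original prefix: /26
Number of subnets: 8 = 2^3
New prefix = 26 - 3 = 23
Supernet: 40.205.120.0/23


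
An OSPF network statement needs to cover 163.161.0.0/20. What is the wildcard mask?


Subnet mask: 255.255.240.0
Wildcard = 255.255.255.255 - subnet mask
255 - 255 = 0
255 - 255 = 0
255 - 240 = 15
255 - 0 = 255
Wildcard: 0.0.15.255


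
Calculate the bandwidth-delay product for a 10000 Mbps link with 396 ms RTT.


BDP = bandwidth * RTT
= 10000 Mbps * 396 ms
= 10000 * 1e6 * 396 / 1000 bits
= 3960000000 bits
= 495000000 bytes
= 483398.4375 KB
BDP = 3960000000 bits (495000000 bytes)


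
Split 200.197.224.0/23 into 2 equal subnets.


New prefix = 23 + 1 = 24
Each subnet has 256 addresses
  200.197.224.0/24
  200.197.225.0/24
Subnets: 200.197.224.0/24, 200.197.225.0/24


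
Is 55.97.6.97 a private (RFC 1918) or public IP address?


RFC 1918 private ranges:
  10.0.0.0/8 (10.0.0.0 - 10.255.255.255)
  172.16.0.0/12 (172.16.0.0 - 172.31.255.255)
  192.168.0.0/16 (192.168.0.0 - 192.168.255.255)
Public (not in any RFC 1918 range)


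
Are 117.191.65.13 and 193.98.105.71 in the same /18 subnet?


Mask: 255.255.192.0
117.191.65.13 AND mask = 117.191.64.0
193.98.105.71 AND mask = 193.98.64.0
No, different subnets (117.191.64.0 vs 193.98.64.0)


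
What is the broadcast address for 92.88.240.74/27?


Network: 92.88.240.64/27
Host bits = 5
Set all host bits to 1:
Broadcast: 92.88.240.95


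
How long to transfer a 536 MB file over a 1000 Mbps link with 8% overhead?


Effective throughput = 1000 * (1 - 8/100) = 920 Mbps
File size in Mb = 536 * 8 = 4288 Mb
Time = 4288 / 920
Time = 4.6609 seconds


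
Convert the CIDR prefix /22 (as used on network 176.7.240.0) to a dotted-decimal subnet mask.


/22 means 22 network bits, 10 host bits
Binary: 11111111111111111111110000000000
Mask: 255.255.252.0


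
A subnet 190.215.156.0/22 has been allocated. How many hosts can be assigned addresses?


Host bits = 32 - 22 = 10
Total addresses = 2^10 = 1024
Usable = total - 2 (network and broadcast)
Usable hosts: 1022


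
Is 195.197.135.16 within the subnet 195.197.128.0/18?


Subnet network: 195.197.128.0
Test IP AND mask: 195.197.128.0
Yes, 195.197.135.16 is in 195.197.128.0/18


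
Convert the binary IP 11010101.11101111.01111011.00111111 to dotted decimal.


11010101 = 213
11101111 = 239
01111011 = 123
00111111 = 63
IP: 213.239.123.63


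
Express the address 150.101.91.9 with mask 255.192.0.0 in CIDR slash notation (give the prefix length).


Binary: 11111111.11000000.00000000.00000000
Count leading 1s
Prefix: /10


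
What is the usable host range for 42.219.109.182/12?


Network: 42.208.0.0
Broadcast: 42.223.255.255
First usable = network + 1
Last usable = broadcast - 1
Range: 42.208.0.1 to 42.223.255.254


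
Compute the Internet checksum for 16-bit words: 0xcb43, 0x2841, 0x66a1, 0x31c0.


Sum all words (with carry folding):
+ 0xcb43 = 0xcb43
+ 0x2841 = 0xf384
+ 0x66a1 = 0x5a26
+ 0x31c0 = 0x8be6
One's complement: ~0x8be6
Checksum = 0x7419


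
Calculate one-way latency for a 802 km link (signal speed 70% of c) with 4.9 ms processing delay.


Speed = 0.7 * 3e5 km/s = 210000 km/s
Propagation delay = 802 / 210000 = 0.0038 s = 3.819 ms
Processing delay = 4.9 ms
Total one-way latency = 8.719 ms


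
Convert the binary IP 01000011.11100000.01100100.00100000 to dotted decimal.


01000011 = 67
11100000 = 224
01100100 = 100
00100000 = 32
IP: 67.224.100.32


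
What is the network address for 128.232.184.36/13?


IP:   10000000.11101000.10111000.00100100
Mask: 11111111.11111000.00000000.00000000
AND operation:
Net:  10000000.11101000.00000000.00000000
Network: 128.232.0.0/13


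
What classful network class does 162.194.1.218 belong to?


First octet: 162
Binary: 10100010
10xxxxxx -> Class B (128-191)
Class B, default mask 255.255.0.0 (/16)


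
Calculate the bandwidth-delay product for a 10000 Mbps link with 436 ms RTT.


BDP = bandwidth * RTT
= 10000 Mbps * 436 ms
= 10000 * 1e6 * 436 / 1000 bits
= 4360000000 bits
= 545000000 bytes
= 532226.5625 KB
BDP = 4360000000 bits (545000000 bytes)


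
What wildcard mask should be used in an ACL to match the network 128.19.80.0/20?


Subnet mask: 255.255.240.0
Wildcard = 255.255.255.255 - subnet mask
255 - 255 = 0
255 - 255 = 0
255 - 240 = 15
255 - 0 = 255
Wildcard: 0.0.15.255


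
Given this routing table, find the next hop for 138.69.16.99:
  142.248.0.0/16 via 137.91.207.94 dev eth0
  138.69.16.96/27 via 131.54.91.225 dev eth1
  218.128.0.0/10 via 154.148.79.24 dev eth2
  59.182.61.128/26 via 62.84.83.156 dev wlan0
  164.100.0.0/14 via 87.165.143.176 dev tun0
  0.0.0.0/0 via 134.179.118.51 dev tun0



Longest prefix match for 138.69.16.99:
  /16 142.248.0.0: no
  /27 138.69.16.96: MATCH
  /10 218.128.0.0: no
  /26 59.182.61.128: no
  /14 164.100.0.0: no
  /0 0.0.0.0: MATCH
Selected: next-hop 131.54.91.225 via eth1 (matched /27)


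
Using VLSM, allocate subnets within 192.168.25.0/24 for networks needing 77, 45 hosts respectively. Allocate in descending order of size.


77 hosts -> /25 (126 usable): 192.168.25.0/25
45 hosts -> /26 (62 usable): 192.168.25.128/26
Allocation: 192.168.25.0/25 (77 hosts, 126 usable); 192.168.25.128/26 (45 hosts, 62 usable)


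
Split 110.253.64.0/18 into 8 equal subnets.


New prefix = 18 + 3 = 21
Each subnet has 2048 addresses
  110.253.64.0/21
  110.253.72.0/21
  110.253.80.0/21
  110.253.88.0/21
  110.253.96.0/21
  110.253.104.0/21
  110.253.112.0/21
  110.253.120.0/21
Subnets: 110.253.64.0/21, 110.253.72.0/21, 110.253.80.0/21, 110.253.88.0/21, 110.253.96.0/21, 110.253.104.0/21, 110.253.112.0/21, 110.253.120.0/21


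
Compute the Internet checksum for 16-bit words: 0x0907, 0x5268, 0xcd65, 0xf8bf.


Sum all words (with carry folding):
+ 0x0907 = 0x0907
+ 0x5268 = 0x5b6f
+ 0xcd65 = 0x28d5
+ 0xf8bf = 0x2195
One's complement: ~0x2195
Checksum = 0xde6a


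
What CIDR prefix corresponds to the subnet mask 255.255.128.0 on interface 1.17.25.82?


Binary: 11111111.11111111.10000000.00000000
Count leading 1s
Prefix: /17


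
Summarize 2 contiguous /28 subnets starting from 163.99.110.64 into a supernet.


Original prefix: /28
Number of subnets: 2 = 2^1
New prefix = 28 - 1 = 27
Supernet: 163.99.110.64/27


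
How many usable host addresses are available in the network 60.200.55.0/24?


Host bits = 32 - 24 = 8
Total addresses = 2^8 = 256
Usable = total - 2 (network and broadcast)
Usable hosts: 254


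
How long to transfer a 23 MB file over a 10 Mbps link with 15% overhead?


Effective throughput = 10 * (1 - 15/100) = 8.5 Mbps
File size in Mb = 23 * 8 = 184 Mb
Time = 184 / 8.5
Time = 21.6471 seconds


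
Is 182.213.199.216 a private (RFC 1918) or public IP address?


RFC 1918 private ranges:
  10.0.0.0/8 (10.0.0.0 - 10.255.255.255)
  172.16.0.0/12 (172.16.0.0 - 172.31.255.255)
  192.168.0.0/16 (192.168.0.0 - 192.168.255.255)
Public (not in any RFC 1918 range)


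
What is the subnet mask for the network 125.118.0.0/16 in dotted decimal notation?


/16 means 16 network bits, 16 host bits
Binary: 11111111111111110000000000000000
Mask: 255.255.0.0


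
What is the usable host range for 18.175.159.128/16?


Network: 18.175.0.0
Broadcast: 18.175.255.255
First usable = network + 1
Last usable = broadcast - 1
Range: 18.175.0.1 to 18.175.255.254


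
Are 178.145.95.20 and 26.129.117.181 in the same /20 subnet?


Mask: 255.255.240.0
178.145.95.20 AND mask = 178.145.80.0
26.129.117.181 AND mask = 26.129.112.0
No, different subnets (178.145.80.0 vs 26.129.112.0)


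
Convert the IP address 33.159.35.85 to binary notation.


33 = 00100001
159 = 10011111
35 = 00100011
85 = 01010101
Binary: 00100001.10011111.00100011.01010101


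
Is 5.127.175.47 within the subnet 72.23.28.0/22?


Subnet network: 72.23.28.0
Test IP AND mask: 5.127.172.0
No, 5.127.175.47 is not in 72.23.28.0/22


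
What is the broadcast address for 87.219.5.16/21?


Network: 87.219.0.0/21
Host bits = 11
Set all host bits to 1:
Broadcast: 87.219.7.255


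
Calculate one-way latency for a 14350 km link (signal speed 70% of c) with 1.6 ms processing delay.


Speed = 0.7 * 3e5 km/s = 210000 km/s
Propagation delay = 14350 / 210000 = 0.0683 s = 68.3333 ms
Processing delay = 1.6 ms
Total one-way latency = 69.9333 ms


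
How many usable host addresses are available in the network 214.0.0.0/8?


Host bits = 32 - 8 = 24
Total addresses = 2^24 = 16777216
Usable = total - 2 (network and broadcast)
Usable hosts: 16777214


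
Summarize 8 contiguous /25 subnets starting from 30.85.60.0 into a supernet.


Original prefix: /25
Number of subnets: 8 = 2^3
New prefix = 25 - 3 = 22
Supernet: 30.85.60.0/22


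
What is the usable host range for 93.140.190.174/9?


Network: 93.128.0.0
Broadcast: 93.255.255.255
First usable = network + 1
Last usable = broadcast - 1
Range: 93.128.0.1 to 93.255.255.254


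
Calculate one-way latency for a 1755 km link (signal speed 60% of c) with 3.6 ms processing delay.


Speed = 0.6 * 3e5 km/s = 180000 km/s
Propagation delay = 1755 / 180000 = 0.0097 s = 9.75 ms
Processing delay = 3.6 ms
Total one-way latency = 13.35 ms


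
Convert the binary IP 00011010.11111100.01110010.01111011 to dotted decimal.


00011010 = 26
11111100 = 252
01110010 = 114
01111011 = 123
IP: 26.252.114.123


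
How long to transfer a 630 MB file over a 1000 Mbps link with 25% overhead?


Effective throughput = 1000 * (1 - 25/100) = 750 Mbps
File size in Mb = 630 * 8 = 5040 Mb
Time = 5040 / 750
Time = 6.72 seconds


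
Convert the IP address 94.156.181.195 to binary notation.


94 = 01011110
156 = 10011100
181 = 10110101
195 = 11000011
Binary: 01011110.10011100.10110101.11000011


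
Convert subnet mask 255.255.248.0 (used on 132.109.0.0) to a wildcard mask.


Subnet mask: 255.255.248.0
Wildcard = 255.255.255.255 - subnet mask
255 - 255 = 0
255 - 255 = 0
255 - 248 = 7
255 - 0 = 255
Wildcard: 0.0.7.255


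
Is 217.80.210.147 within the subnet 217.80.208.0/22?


Subnet network: 217.80.208.0
Test IP AND mask: 217.80.208.0
Yes, 217.80.210.147 is in 217.80.208.0/22


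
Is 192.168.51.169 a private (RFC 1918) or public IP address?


RFC 1918 private ranges:
  10.0.0.0/8 (10.0.0.0 - 10.255.255.255)
  172.16.0.0/12 (172.16.0.0 - 172.31.255.255)
  192.168.0.0/16 (192.168.0.0 - 192.168.255.255)
Private (in 192.168.0.0/16)


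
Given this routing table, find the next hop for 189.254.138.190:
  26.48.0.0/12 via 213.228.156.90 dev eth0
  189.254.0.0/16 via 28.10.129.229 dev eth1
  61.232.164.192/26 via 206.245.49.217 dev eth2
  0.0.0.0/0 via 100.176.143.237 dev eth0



Longest prefix match for 189.254.138.190:
  /12 26.48.0.0: no
  /16 189.254.0.0: MATCH
  /26 61.232.164.192: no
  /0 0.0.0.0: MATCH
Selected: next-hop 28.10.129.229 via eth1 (matched /16)


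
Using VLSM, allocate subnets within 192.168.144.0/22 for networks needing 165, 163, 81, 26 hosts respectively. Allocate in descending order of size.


165 hosts -> /24 (254 usable): 192.168.144.0/24
163 hosts -> /24 (254 usable): 192.168.145.0/24
81 hosts -> /25 (126 usable): 192.168.146.0/25
26 hosts -> /27 (30 usable): 192.168.146.128/27
Allocation: 192.168.144.0/24 (165 hosts, 254 usable); 192.168.145.0/24 (163 hosts, 254 usable); 192.168.146.0/25 (81 hosts, 126 usable); 192.168.146.128/27 (26 hosts, 30 usable)


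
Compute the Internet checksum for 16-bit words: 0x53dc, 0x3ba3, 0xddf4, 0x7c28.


Sum all words (with carry folding):
+ 0x53dc = 0x53dc
+ 0x3ba3 = 0x8f7f
+ 0xddf4 = 0x6d74
+ 0x7c28 = 0xe99c
One's complement: ~0xe99c
Checksum = 0x1663


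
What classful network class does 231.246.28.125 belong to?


First octet: 231
Binary: 11100111
1110xxxx -> Class D (224-239)
Class D (multicast), default mask N/A


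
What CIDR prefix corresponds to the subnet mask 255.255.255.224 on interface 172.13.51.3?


Binary: 11111111.11111111.11111111.11100000
Count leading 1s
Prefix: /27


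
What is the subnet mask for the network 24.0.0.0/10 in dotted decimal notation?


/10 means 10 network bits, 22 host bits
Binary: 11111111110000000000000000000000
Mask: 255.192.0.0


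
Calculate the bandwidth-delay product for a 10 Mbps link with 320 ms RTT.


BDP = bandwidth * RTT
= 10 Mbps * 320 ms
= 10 * 1e6 * 320 / 1000 bits
= 3200000 bits
= 400000 bytes
= 390.625 KB
BDP = 3200000 bits (400000 bytes)


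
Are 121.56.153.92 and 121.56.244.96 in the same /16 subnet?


Mask: 255.255.0.0
121.56.153.92 AND mask = 121.56.0.0
121.56.244.96 AND mask = 121.56.0.0
Yes, same subnet (121.56.0.0)


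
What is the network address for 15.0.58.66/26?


IP:   00001111.00000000.00111010.01000010
Mask: 11111111.11111111.11111111.11000000
AND operation:
Net:  00001111.00000000.00111010.01000000
Network: 15.0.58.64/26


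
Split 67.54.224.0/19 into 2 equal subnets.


New prefix = 19 + 1 = 20
Each subnet has 4096 addresses
  67.54.224.0/20
  67.54.240.0/20
Subnets: 67.54.224.0/20, 67.54.240.0/20


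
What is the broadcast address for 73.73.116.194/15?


Network: 73.72.0.0/15
Host bits = 17
Set all host bits to 1:
Broadcast: 73.73.255.255


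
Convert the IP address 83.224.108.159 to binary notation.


83 = 01010011
224 = 11100000
108 = 01101100
159 = 10011111
Binary: 01010011.11100000.01101100.10011111


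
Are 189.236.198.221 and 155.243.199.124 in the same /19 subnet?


Mask: 255.255.224.0
189.236.198.221 AND mask = 189.236.192.0
155.243.199.124 AND mask = 155.243.192.0
No, different subnets (189.236.192.0 vs 155.243.192.0)


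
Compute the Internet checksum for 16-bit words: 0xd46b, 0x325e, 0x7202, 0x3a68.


Sum all words (with carry folding):
+ 0xd46b = 0xd46b
+ 0x325e = 0x06ca
+ 0x7202 = 0x78cc
+ 0x3a68 = 0xb334
One's complement: ~0xb334
Checksum = 0x4ccb


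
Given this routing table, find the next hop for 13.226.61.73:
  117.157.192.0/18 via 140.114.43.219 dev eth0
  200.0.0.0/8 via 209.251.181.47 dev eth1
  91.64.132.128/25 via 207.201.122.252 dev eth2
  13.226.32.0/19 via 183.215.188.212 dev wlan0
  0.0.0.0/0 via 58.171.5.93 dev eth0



Longest prefix match for 13.226.61.73:
  /18 117.157.192.0: no
  /8 200.0.0.0: no
  /25 91.64.132.128: no
  /19 13.226.32.0: MATCH
  /0 0.0.0.0: MATCH
Selected: next-hop 183.215.188.212 via wlan0 (matched /19)


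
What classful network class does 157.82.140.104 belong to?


First octet: 157
Binary: 10011101
10xxxxxx -> Class B (128-191)
Class B, default mask 255.255.0.0 (/16)


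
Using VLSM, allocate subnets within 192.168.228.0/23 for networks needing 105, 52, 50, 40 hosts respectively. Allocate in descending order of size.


105 hosts -> /25 (126 usable): 192.168.228.0/25
52 hosts -> /26 (62 usable): 192.168.228.128/26
50 hosts -> /26 (62 usable): 192.168.228.192/26
40 hosts -> /26 (62 usable): 192.168.229.0/26
Allocation: 192.168.228.0/25 (105 hosts, 126 usable); 192.168.228.128/26 (52 hosts, 62 usable); 192.168.228.192/26 (50 hosts, 62 usable); 192.168.229.0/26 (40 hosts, 62 usable)


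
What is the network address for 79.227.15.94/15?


IP:   01001111.11100011.00001111.01011110
Mask: 11111111.11111110.00000000.00000000
AND operation:
Net:  01001111.11100010.00000000.00000000
Network: 79.226.0.0/15


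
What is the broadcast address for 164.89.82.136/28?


Network: 164.89.82.128/28
Host bits = 4
Set all host bits to 1:
Broadcast: 164.89.82.143


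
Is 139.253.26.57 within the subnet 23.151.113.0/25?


Subnet network: 23.151.113.0
Test IP AND mask: 139.253.26.0
No, 139.253.26.57 is not in 23.151.113.0/25


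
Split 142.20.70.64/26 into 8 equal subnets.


New prefix = 26 + 3 = 29
Each subnet has 8 addresses
  142.20.70.64/29
  142.20.70.72/29
  142.20.70.80/29
  142.20.70.88/29
  142.20.70.96/29
  142.20.70.104/29
  142.20.70.112/29
  142.20.70.120/29
Subnets: 142.20.70.64/29, 142.20.70.72/29, 142.20.70.80/29, 142.20.70.88/29, 142.20.70.96/29, 142.20.70.104/29, 142.20.70.112/29, 142.20.70.120/29


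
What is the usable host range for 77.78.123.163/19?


Network: 77.78.96.0
Broadcast: 77.78.127.255
First usable = network + 1
Last usable = broadcast - 1
Range: 77.78.96.1 to 77.78.127.254


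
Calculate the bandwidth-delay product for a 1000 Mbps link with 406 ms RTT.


BDP = bandwidth * RTT
= 1000 Mbps * 406 ms
= 1000 * 1e6 * 406 / 1000 bits
= 406000000 bits
= 50750000 bytes
= 49560.5469 KB
BDP = 406000000 bits (50750000 bytes)


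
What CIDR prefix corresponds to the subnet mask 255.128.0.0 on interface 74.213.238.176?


Binary: 11111111.10000000.00000000.00000000
Count leading 1s
Prefix: /9


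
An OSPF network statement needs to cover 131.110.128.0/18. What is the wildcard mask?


Subnet mask: 255.255.192.0
Wildcard = 255.255.255.255 - subnet mask
255 - 255 = 0
255 - 255 = 0
255 - 192 = 63
255 - 0 = 255
Wildcard: 0.0.63.255


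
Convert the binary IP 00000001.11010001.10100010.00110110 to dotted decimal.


00000001 = 1
11010001 = 209
10100010 = 162
00110110 = 54
IP: 1.209.162.54


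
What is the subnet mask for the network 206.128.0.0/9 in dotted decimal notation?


/9 means 9 network bits, 23 host bits
Binary: 11111111100000000000000000000000
Mask: 255.128.0.0


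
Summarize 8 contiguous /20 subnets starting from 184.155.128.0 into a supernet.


Original prefix: /20
Number of subnets: 8 = 2^3
New prefix = 20 - 3 = 17
Supernet: 184.155.128.0/17


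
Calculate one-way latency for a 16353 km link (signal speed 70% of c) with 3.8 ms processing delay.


Speed = 0.7 * 3e5 km/s = 210000 km/s
Propagation delay = 16353 / 210000 = 0.0779 s = 77.8714 ms
Processing delay = 3.8 ms
Total one-way latency = 81.6714 ms


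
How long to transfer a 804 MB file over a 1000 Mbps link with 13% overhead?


Effective throughput = 1000 * (1 - 13/100) = 870 Mbps
File size in Mb = 804 * 8 = 6432 Mb
Time = 6432 / 870
Time = 7.3931 seconds


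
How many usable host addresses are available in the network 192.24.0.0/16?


Host bits = 32 - 16 = 16
Total addresses = 2^16 = 65536
Usable = total - 2 (network and broadcast)
Usable hosts: 65534


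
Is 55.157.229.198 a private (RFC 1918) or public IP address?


RFC 1918 private ranges:
  10.0.0.0/8 (10.0.0.0 - 10.255.255.255)
  172.16.0.0/12 (172.16.0.0 - 172.31.255.255)
  192.168.0.0/16 (192.168.0.0 - 192.168.255.255)
Public (not in any RFC 1918 range)


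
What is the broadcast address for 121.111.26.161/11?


Network: 121.96.0.0/11
Host bits = 21
Set all host bits to 1:
Broadcast: 121.127.255.255


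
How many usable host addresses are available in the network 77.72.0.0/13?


Host bits = 32 - 13 = 19
Total addresses = 2^19 = 524288
Usable = total - 2 (network and broadcast)
Usable hosts: 524286


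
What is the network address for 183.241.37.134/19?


IP:   10110111.11110001.00100101.10000110
Mask: 11111111.11111111.11100000.00000000
AND operation:
Net:  10110111.11110001.00100000.00000000
Network: 183.241.32.0/19


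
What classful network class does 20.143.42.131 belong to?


First octet: 20
Binary: 00010100
0xxxxxxx -> Class A (1-126)
Class A, default mask 255.0.0.0 (/8)


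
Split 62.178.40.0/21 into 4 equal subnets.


New prefix = 21 + 2 = 23
Each subnet has 512 addresses
  62.178.40.0/23
  62.178.42.0/23
  62.178.44.0/23
  62.178.46.0/23
Subnets: 62.178.40.0/23, 62.178.42.0/23, 62.178.44.0/23, 62.178.46.0/23


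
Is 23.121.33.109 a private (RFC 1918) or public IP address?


RFC 1918 private ranges:
  10.0.0.0/8 (10.0.0.0 - 10.255.255.255)
  172.16.0.0/12 (172.16.0.0 - 172.31.255.255)
  192.168.0.0/16 (192.168.0.0 - 192.168.255.255)
Public (not in any RFC 1918 range)


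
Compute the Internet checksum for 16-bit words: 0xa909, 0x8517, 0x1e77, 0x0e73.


Sum all words (with carry folding):
+ 0xa909 = 0xa909
+ 0x8517 = 0x2e21
+ 0x1e77 = 0x4c98
+ 0x0e73 = 0x5b0b
One's complement: ~0x5b0b
Checksum = 0xa4f4


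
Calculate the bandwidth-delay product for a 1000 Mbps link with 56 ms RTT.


BDP = bandwidth * RTT
= 1000 Mbps * 56 ms
= 1000 * 1e6 * 56 / 1000 bits
= 56000000 bits
= 7000000 bytes
= 6835.9375 KB
BDP = 56000000 bits (7000000 bytes)


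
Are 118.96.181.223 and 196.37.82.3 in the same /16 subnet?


Mask: 255.255.0.0
118.96.181.223 AND mask = 118.96.0.0
196.37.82.3 AND mask = 196.37.0.0
No, different subnets (118.96.0.0 vs 196.37.0.0)


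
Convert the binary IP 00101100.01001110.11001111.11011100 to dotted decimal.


00101100 = 44
01001110 = 78
11001111 = 207
11011100 = 220
IP: 44.78.207.220


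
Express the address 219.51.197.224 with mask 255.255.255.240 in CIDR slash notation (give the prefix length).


Binary: 11111111.11111111.11111111.11110000
Count leading 1s
Prefix: /28


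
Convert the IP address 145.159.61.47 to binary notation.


145 = 10010001
159 = 10011111
61 = 00111101
47 = 00101111
Binary: 10010001.10011111.00111101.00101111


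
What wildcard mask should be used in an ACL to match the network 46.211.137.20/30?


Subnet mask: 255.255.255.252
Wildcard = 255.255.255.255 - subnet mask
255 - 255 = 0
255 - 255 = 0
255 - 255 = 0
255 - 252 = 3
Wildcard: 0.0.0.3


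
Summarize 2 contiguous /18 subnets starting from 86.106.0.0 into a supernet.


Original prefix: /18
Number of subnets: 2 = 2^1
New prefix = 18 - 1 = 17
Supernet: 86.106.0.0/17


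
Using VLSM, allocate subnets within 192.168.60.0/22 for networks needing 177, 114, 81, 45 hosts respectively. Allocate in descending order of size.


177 hosts -> /24 (254 usable): 192.168.60.0/24
114 hosts -> /25 (126 usable): 192.168.61.0/25
81 hosts -> /25 (126 usable): 192.168.61.128/25
45 hosts -> /26 (62 usable): 192.168.62.0/26
Allocation: 192.168.60.0/24 (177 hosts, 254 usable); 192.168.61.0/25 (114 hosts, 126 usable); 192.168.61.128/25 (81 hosts, 126 usable); 192.168.62.0/26 (45 hosts, 62 usable)


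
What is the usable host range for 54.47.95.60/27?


Network: 54.47.95.32
Broadcast: 54.47.95.63
First usable = network + 1
Last usable = broadcast - 1
Range: 54.47.95.33 to 54.47.95.62


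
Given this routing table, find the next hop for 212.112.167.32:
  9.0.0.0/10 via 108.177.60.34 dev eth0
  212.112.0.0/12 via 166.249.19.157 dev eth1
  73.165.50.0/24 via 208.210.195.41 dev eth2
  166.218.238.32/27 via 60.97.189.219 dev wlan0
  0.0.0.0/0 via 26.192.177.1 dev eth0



Longest prefix match for 212.112.167.32:
  /10 9.0.0.0: no
  /12 212.112.0.0: MATCH
  /24 73.165.50.0: no
  /27 166.218.238.32: no
  /0 0.0.0.0: MATCH
Selected: next-hop 166.249.19.157 via eth1 (matched /12)


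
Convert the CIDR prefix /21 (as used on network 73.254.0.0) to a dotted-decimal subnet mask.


/21 means 21 network bits, 11 host bits
Binary: 11111111111111111111100000000000
Mask: 255.255.248.0


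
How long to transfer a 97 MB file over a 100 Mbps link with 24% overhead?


Effective throughput = 100 * (1 - 24/100) = 76 Mbps
File size in Mb = 97 * 8 = 776 Mb
Time = 776 / 76
Time = 10.2105 seconds


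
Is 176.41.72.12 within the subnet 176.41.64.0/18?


Subnet network: 176.41.64.0
Test IP AND mask: 176.41.64.0
Yes, 176.41.72.12 is in 176.41.64.0/18


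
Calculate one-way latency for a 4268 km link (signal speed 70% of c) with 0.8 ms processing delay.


Speed = 0.7 * 3e5 km/s = 210000 km/s
Propagation delay = 4268 / 210000 = 0.0203 s = 20.3238 ms
Processing delay = 0.8 ms
Total one-way latency = 21.1238 ms


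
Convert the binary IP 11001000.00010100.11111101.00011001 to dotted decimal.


11001000 = 200
00010100 = 20
11111101 = 253
00011001 = 25
IP: 200.20.253.25
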